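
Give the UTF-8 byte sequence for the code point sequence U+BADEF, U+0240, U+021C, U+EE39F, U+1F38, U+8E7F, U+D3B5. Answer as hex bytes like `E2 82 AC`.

U+BADEF: 4-byte form → F2 BA B7 AF.
U+0240: 2-byte form → C9 80.
U+021C: 2-byte form → C8 9C.
U+EE39F: 4-byte form → F3 AE 8E 9F.
U+1F38: 3-byte form → E1 BC B8.
U+8E7F: 3-byte form → E8 B9 BF.
U+D3B5: 3-byte form → ED 8E B5.
Concatenated (21 bytes): F2 BA B7 AF C9 80 C8 9C F3 AE 8E 9F E1 BC B8 E8 B9 BF ED 8E B5.

F2 BA B7 AF C9 80 C8 9C F3 AE 8E 9F E1 BC B8 E8 B9 BF ED 8E B5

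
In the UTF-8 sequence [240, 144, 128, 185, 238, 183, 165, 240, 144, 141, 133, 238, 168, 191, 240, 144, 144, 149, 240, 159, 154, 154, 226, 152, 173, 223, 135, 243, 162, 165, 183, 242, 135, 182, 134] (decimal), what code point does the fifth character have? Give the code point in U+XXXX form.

U+10415

Offset 0: leading byte 0xF0 = 11110000 → 4-byte char #1 = F0 90 80 B9.
Offset 4: leading byte 0xEE = 11101110 → 3-byte char #2 = EE B7 A5.
Offset 7: leading byte 0xF0 = 11110000 → 4-byte char #3 = F0 90 8D 85.
Offset 11: leading byte 0xEE = 11101110 → 3-byte char #4 = EE A8 BF.
Offset 14: leading byte 0xF0 = 11110000 → 4-byte char #5 = F0 90 90 95.
Leading byte 0xF0 = 11110000 matches 11110xxx → 4-byte sequence.
Byte 1: 0xF0 = 11110000, payload 000 (3 bits).
Byte 2: 0x90 = 10010000 (10xxxxxx ✓), payload 010000.
Byte 3: 0x90 = 10010000 (10xxxxxx ✓), payload 010000.
Byte 4: 0x95 = 10010101 (10xxxxxx ✓), payload 010101.
Concatenate: 000010000010000010101 = 0x10415 (21 bits → U+10415).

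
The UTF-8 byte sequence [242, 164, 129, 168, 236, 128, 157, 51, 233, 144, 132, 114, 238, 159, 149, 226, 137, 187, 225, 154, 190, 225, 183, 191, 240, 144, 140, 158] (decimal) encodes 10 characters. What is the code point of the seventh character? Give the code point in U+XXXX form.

U+227B

Offset 0: leading byte 0xF2 = 11110010 → 4-byte char #1 = F2 A4 81 A8.
Offset 4: leading byte 0xEC = 11101100 → 3-byte char #2 = EC 80 9D.
Offset 7: leading byte 0x33 = 00110011 → 1-byte char #3 = 33.
Offset 8: leading byte 0xE9 = 11101001 → 3-byte char #4 = E9 90 84.
Offset 11: leading byte 0x72 = 01110010 → 1-byte char #5 = 72.
Offset 12: leading byte 0xEE = 11101110 → 3-byte char #6 = EE 9F 95.
Offset 15: leading byte 0xE2 = 11100010 → 3-byte char #7 = E2 89 BB.
Leading byte 0xE2 = 11100010 matches 1110xxxx → 3-byte sequence.
Byte 1: 0xE2 = 11100010, payload 0010 (4 bits).
Byte 2: 0x89 = 10001001 (10xxxxxx ✓), payload 001001.
Byte 3: 0xBB = 10111011 (10xxxxxx ✓), payload 111011.
Concatenate: 0010001001111011 = 0x227B (16 bits → U+227B).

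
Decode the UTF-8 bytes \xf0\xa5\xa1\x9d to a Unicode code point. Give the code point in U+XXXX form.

U+2585D

Leading byte 0xF0 = 11110000 matches 11110xxx → 4-byte sequence.
Byte 1: 0xF0 = 11110000, payload 000 (3 bits).
Byte 2: 0xA5 = 10100101 (10xxxxxx ✓), payload 100101.
Byte 3: 0xA1 = 10100001 (10xxxxxx ✓), payload 100001.
Byte 4: 0x9D = 10011101 (10xxxxxx ✓), payload 011101.
Concatenate: 000100101100001011101 = 0x2585D (21 bits → U+2585D).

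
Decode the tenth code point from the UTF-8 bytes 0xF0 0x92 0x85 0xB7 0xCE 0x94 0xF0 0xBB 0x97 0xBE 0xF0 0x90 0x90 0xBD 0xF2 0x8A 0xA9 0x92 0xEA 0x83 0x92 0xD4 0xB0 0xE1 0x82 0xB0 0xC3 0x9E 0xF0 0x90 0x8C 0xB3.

Offset 0: leading byte 0xF0 = 11110000 → 4-byte char #1 = F0 92 85 B7.
Offset 4: leading byte 0xCE = 11001110 → 2-byte char #2 = CE 94.
Offset 6: leading byte 0xF0 = 11110000 → 4-byte char #3 = F0 BB 97 BE.
Offset 10: leading byte 0xF0 = 11110000 → 4-byte char #4 = F0 90 90 BD.
Offset 14: leading byte 0xF2 = 11110010 → 4-byte char #5 = F2 8A A9 92.
Offset 18: leading byte 0xEA = 11101010 → 3-byte char #6 = EA 83 92.
Offset 21: leading byte 0xD4 = 11010100 → 2-byte char #7 = D4 B0.
Offset 23: leading byte 0xE1 = 11100001 → 3-byte char #8 = E1 82 B0.
Offset 26: leading byte 0xC3 = 11000011 → 2-byte char #9 = C3 9E.
Offset 28: leading byte 0xF0 = 11110000 → 4-byte char #10 = F0 90 8C B3.
Leading byte 0xF0 = 11110000 matches 11110xxx → 4-byte sequence.
Byte 1: 0xF0 = 11110000, payload 000 (3 bits).
Byte 2: 0x90 = 10010000 (10xxxxxx ✓), payload 010000.
Byte 3: 0x8C = 10001100 (10xxxxxx ✓), payload 001100.
Byte 4: 0xB3 = 10110011 (10xxxxxx ✓), payload 110011.
Concatenate: 000010000001100110011 = 0x10333 (21 bits → U+10333).

U+10333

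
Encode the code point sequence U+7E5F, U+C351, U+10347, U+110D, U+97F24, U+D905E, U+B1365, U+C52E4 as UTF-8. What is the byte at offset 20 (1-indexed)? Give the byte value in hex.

0x81

1-indexed offset 20 is 0-indexed offset 19.
U+7E5F → 3-byte form E7 B9 9F at offsets 0–2.
U+C351 → 3-byte form EC 8D 91 at offsets 3–5.
U+10347 → 4-byte form F0 90 8D 87 at offsets 6–9.
U+110D → 3-byte form E1 84 8D at offsets 10–12.
U+97F24 → 4-byte form F2 97 BC A4 at offsets 13–16.
U+D905E → 4-byte form F3 99 81 9E at offsets 17–20.
Offset 19 falls in char 6's range; it's byte 3 of F3 99 81 9E = 0x81.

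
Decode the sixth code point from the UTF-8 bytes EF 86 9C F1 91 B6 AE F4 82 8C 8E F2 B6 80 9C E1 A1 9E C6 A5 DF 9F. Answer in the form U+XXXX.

Offset 0: leading byte 0xEF = 11101111 → 3-byte char #1 = EF 86 9C.
Offset 3: leading byte 0xF1 = 11110001 → 4-byte char #2 = F1 91 B6 AE.
Offset 7: leading byte 0xF4 = 11110100 → 4-byte char #3 = F4 82 8C 8E.
Offset 11: leading byte 0xF2 = 11110010 → 4-byte char #4 = F2 B6 80 9C.
Offset 15: leading byte 0xE1 = 11100001 → 3-byte char #5 = E1 A1 9E.
Offset 18: leading byte 0xC6 = 11000110 → 2-byte char #6 = C6 A5.
Leading byte 0xC6 = 11000110 matches 110xxxxx → 2-byte sequence.
Byte 1: 0xC6 = 11000110, payload 00110 (5 bits).
Byte 2: 0xA5 = 10100101 (10xxxxxx ✓), payload 100101.
Concatenate: 00110100101 = 0x1A5 (11 bits → U+01A5).

U+01A5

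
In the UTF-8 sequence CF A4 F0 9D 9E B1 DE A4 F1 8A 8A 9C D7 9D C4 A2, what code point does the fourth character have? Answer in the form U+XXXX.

U+4A29C

Offset 0: leading byte 0xCF = 11001111 → 2-byte char #1 = CF A4.
Offset 2: leading byte 0xF0 = 11110000 → 4-byte char #2 = F0 9D 9E B1.
Offset 6: leading byte 0xDE = 11011110 → 2-byte char #3 = DE A4.
Offset 8: leading byte 0xF1 = 11110001 → 4-byte char #4 = F1 8A 8A 9C.
Leading byte 0xF1 = 11110001 matches 11110xxx → 4-byte sequence.
Byte 1: 0xF1 = 11110001, payload 001 (3 bits).
Byte 2: 0x8A = 10001010 (10xxxxxx ✓), payload 001010.
Byte 3: 0x8A = 10001010 (10xxxxxx ✓), payload 001010.
Byte 4: 0x9C = 10011100 (10xxxxxx ✓), payload 011100.
Concatenate: 001001010001010011100 = 0x4A29C (21 bits → U+4A29C).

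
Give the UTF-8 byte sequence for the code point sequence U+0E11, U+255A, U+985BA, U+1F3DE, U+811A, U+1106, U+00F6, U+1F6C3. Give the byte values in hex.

E0 B8 91 E2 95 9A F2 98 96 BA F0 9F 8F 9E E8 84 9A E1 84 86 C3 B6 F0 9F 9B 83

U+0E11: 3-byte form → E0 B8 91.
U+255A: 3-byte form → E2 95 9A.
U+985BA: 4-byte form → F2 98 96 BA.
U+1F3DE: 4-byte form → F0 9F 8F 9E.
U+811A: 3-byte form → E8 84 9A.
U+1106: 3-byte form → E1 84 86.
U+00F6: 2-byte form → C3 B6.
U+1F6C3: 4-byte form → F0 9F 9B 83.
Concatenated (26 bytes): E0 B8 91 E2 95 9A F2 98 96 BA F0 9F 8F 9E E8 84 9A E1 84 86 C3 B6 F0 9F 9B 83.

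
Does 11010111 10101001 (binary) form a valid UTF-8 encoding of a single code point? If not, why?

Leading byte 0xD7 = 11010111 → 2-byte form.
Continuation bytes 0xA9=10101001 all match 10xxxxxx.
Decoded value 0x5E9 is ≥ 0x80 (shortest form) and not a surrogate.

valid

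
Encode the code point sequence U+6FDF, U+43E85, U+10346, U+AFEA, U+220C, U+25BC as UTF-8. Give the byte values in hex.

E6 BF 9F F1 83 BA 85 F0 90 8D 86 EA BF AA E2 88 8C E2 96 BC

U+6FDF: 3-byte form → E6 BF 9F.
U+43E85: 4-byte form → F1 83 BA 85.
U+10346: 4-byte form → F0 90 8D 86.
U+AFEA: 3-byte form → EA BF AA.
U+220C: 3-byte form → E2 88 8C.
U+25BC: 3-byte form → E2 96 BC.
Concatenated (20 bytes): E6 BF 9F F1 83 BA 85 F0 90 8D 86 EA BF AA E2 88 8C E2 96 BC.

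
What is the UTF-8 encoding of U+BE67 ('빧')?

EB B9 A7

U+BE67 = 0xBE67 = 48743 decimal. In range U+0800–U+FFFF → 3-byte form: 1110xxxx 10xxxxxx 10xxxxxx.
Binary (16 bits): 1011111001100111.
Split 4+6+6: 1011 | 111001 | 100111.
Byte 1: 11101011 = 0xEB.
Byte 2: 10111001 = 0xB9.
Byte 3: 10100111 = 0xA7.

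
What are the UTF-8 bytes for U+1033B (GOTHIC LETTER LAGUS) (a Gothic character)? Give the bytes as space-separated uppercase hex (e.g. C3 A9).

U+1033B = 0x1033B = 66363 decimal. In range U+10000–U+10FFFF → 4-byte form: 11110xxx 10xxxxxx 10xxxxxx 10xxxxxx.
Binary (21 bits): 000010000001100111011.
Split 3+6+6+6: 000 | 010000 | 001100 | 111011.
Byte 1: 11110000 = 0xF0.
Byte 2: 10010000 = 0x90.
Byte 3: 10001100 = 0x8C.
Byte 4: 10111011 = 0xBB.

F0 90 8C BB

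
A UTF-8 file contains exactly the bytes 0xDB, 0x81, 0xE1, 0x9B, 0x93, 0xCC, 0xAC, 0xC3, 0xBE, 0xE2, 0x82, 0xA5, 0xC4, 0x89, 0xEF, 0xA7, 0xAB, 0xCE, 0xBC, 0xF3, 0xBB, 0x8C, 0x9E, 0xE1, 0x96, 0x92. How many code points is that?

10

Byte at offset 0: 0xDB = 11011011 → 2-byte char (#1). Advance 2.
Byte at offset 2: 0xE1 = 11100001 → 3-byte char (#2). Advance 3.
Byte at offset 5: 0xCC = 11001100 → 2-byte char (#3). Advance 2.
Byte at offset 7: 0xC3 = 11000011 → 2-byte char (#4). Advance 2.
Byte at offset 9: 0xE2 = 11100010 → 3-byte char (#5). Advance 3.
Byte at offset 12: 0xC4 = 11000100 → 2-byte char (#6). Advance 2.
Byte at offset 14: 0xEF = 11101111 → 3-byte char (#7). Advance 3.
Byte at offset 17: 0xCE = 11001110 → 2-byte char (#8). Advance 2.
Byte at offset 19: 0xF3 = 11110011 → 4-byte char (#9). Advance 4.
Byte at offset 23: 0xE1 = 11100001 → 3-byte char (#10). Advance 3.
Reached end at offset 26 after 10 code points.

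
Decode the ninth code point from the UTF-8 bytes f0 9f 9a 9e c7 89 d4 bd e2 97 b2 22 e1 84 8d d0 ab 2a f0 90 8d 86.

Offset 0: leading byte 0xF0 = 11110000 → 4-byte char #1 = F0 9F 9A 9E.
Offset 4: leading byte 0xC7 = 11000111 → 2-byte char #2 = C7 89.
Offset 6: leading byte 0xD4 = 11010100 → 2-byte char #3 = D4 BD.
Offset 8: leading byte 0xE2 = 11100010 → 3-byte char #4 = E2 97 B2.
Offset 11: leading byte 0x22 = 00100010 → 1-byte char #5 = 22.
Offset 12: leading byte 0xE1 = 11100001 → 3-byte char #6 = E1 84 8D.
Offset 15: leading byte 0xD0 = 11010000 → 2-byte char #7 = D0 AB.
Offset 17: leading byte 0x2A = 00101010 → 1-byte char #8 = 2A.
Offset 18: leading byte 0xF0 = 11110000 → 4-byte char #9 = F0 90 8D 86.
Leading byte 0xF0 = 11110000 matches 11110xxx → 4-byte sequence.
Byte 1: 0xF0 = 11110000, payload 000 (3 bits).
Byte 2: 0x90 = 10010000 (10xxxxxx ✓), payload 010000.
Byte 3: 0x8D = 10001101 (10xxxxxx ✓), payload 001101.
Byte 4: 0x86 = 10000110 (10xxxxxx ✓), payload 000110.
Concatenate: 000010000001101000110 = 0x10346 (21 bits → U+10346).

U+10346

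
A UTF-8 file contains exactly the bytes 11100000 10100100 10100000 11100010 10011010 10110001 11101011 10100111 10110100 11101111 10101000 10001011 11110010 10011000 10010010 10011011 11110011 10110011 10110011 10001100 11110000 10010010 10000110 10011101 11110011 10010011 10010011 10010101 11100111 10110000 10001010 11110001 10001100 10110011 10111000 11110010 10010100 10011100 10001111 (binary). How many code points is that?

11

Byte at offset 0: 0xE0 = 11100000 → 3-byte char (#1). Advance 3.
Byte at offset 3: 0xE2 = 11100010 → 3-byte char (#2). Advance 3.
Byte at offset 6: 0xEB = 11101011 → 3-byte char (#3). Advance 3.
Byte at offset 9: 0xEF = 11101111 → 3-byte char (#4). Advance 3.
Byte at offset 12: 0xF2 = 11110010 → 4-byte char (#5). Advance 4.
Byte at offset 16: 0xF3 = 11110011 → 4-byte char (#6). Advance 4.
Byte at offset 20: 0xF0 = 11110000 → 4-byte char (#7). Advance 4.
Byte at offset 24: 0xF3 = 11110011 → 4-byte char (#8). Advance 4.
Byte at offset 28: 0xE7 = 11100111 → 3-byte char (#9). Advance 3.
Byte at offset 31: 0xF1 = 11110001 → 4-byte char (#10). Advance 4.
Byte at offset 35: 0xF2 = 11110010 → 4-byte char (#11). Advance 4.
Reached end at offset 39 after 11 code points.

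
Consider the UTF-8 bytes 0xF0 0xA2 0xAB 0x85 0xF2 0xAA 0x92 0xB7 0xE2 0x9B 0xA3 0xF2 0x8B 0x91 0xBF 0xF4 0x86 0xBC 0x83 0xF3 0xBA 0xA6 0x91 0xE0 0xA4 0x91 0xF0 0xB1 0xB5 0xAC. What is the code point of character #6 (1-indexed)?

U+FA991

Offset 0: leading byte 0xF0 = 11110000 → 4-byte char #1 = F0 A2 AB 85.
Offset 4: leading byte 0xF2 = 11110010 → 4-byte char #2 = F2 AA 92 B7.
Offset 8: leading byte 0xE2 = 11100010 → 3-byte char #3 = E2 9B A3.
Offset 11: leading byte 0xF2 = 11110010 → 4-byte char #4 = F2 8B 91 BF.
Offset 15: leading byte 0xF4 = 11110100 → 4-byte char #5 = F4 86 BC 83.
Offset 19: leading byte 0xF3 = 11110011 → 4-byte char #6 = F3 BA A6 91.
Leading byte 0xF3 = 11110011 matches 11110xxx → 4-byte sequence.
Byte 1: 0xF3 = 11110011, payload 011 (3 bits).
Byte 2: 0xBA = 10111010 (10xxxxxx ✓), payload 111010.
Byte 3: 0xA6 = 10100110 (10xxxxxx ✓), payload 100110.
Byte 4: 0x91 = 10010001 (10xxxxxx ✓), payload 010001.
Concatenate: 011111010100110010001 = 0xFA991 (21 bits → U+FA991).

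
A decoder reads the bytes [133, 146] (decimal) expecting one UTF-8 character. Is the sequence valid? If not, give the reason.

invalid (continuation byte with no leading byte)

Byte 0x85 = 10000101 has the form 10xxxxxx — a continuation byte — but there is no preceding leading byte.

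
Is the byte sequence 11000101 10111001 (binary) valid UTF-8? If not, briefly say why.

Leading byte 0xC5 = 11000101 → 2-byte form.
Continuation bytes 0xB9=10111001 all match 10xxxxxx.
Decoded value 0x179 is ≥ 0x80 (shortest form) and not a surrogate.

valid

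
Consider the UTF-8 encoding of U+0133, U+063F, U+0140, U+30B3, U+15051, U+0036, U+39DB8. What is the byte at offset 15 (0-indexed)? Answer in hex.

U+0133 → 2-byte form C4 B3 at offsets 0–1.
U+063F → 2-byte form D8 BF at offsets 2–3.
U+0140 → 2-byte form C5 80 at offsets 4–5.
U+30B3 → 3-byte form E3 82 B3 at offsets 6–8.
U+15051 → 4-byte form F0 95 81 91 at offsets 9–12.
U+0036 → 1-byte form 36 at offsets 13–13.
U+39DB8 → 4-byte form F0 B9 B6 B8 at offsets 14–17.
Offset 15 falls in char 7's range; it's byte 2 of F0 B9 B6 B8 = 0xB9.

0xB9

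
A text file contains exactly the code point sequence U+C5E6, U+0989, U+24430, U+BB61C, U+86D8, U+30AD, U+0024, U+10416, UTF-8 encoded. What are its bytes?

U+C5E6: 3-byte form → EC 97 A6.
U+0989: 3-byte form → E0 A6 89.
U+24430: 4-byte form → F0 A4 90 B0.
U+BB61C: 4-byte form → F2 BB 98 9C.
U+86D8: 3-byte form → E8 9B 98.
U+30AD: 3-byte form → E3 82 AD.
U+0024: 1-byte form → 24.
U+10416: 4-byte form → F0 90 90 96.
Concatenated (25 bytes): EC 97 A6 E0 A6 89 F0 A4 90 B0 F2 BB 98 9C E8 9B 98 E3 82 AD 24 F0 90 90 96.

EC 97 A6 E0 A6 89 F0 A4 90 B0 F2 BB 98 9C E8 9B 98 E3 82 AD 24 F0 90 90 96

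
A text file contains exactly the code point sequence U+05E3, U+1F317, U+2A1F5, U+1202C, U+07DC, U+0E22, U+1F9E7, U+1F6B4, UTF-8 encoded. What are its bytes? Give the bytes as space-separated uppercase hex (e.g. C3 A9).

U+05E3: 2-byte form → D7 A3.
U+1F317: 4-byte form → F0 9F 8C 97.
U+2A1F5: 4-byte form → F0 AA 87 B5.
U+1202C: 4-byte form → F0 92 80 AC.
U+07DC: 2-byte form → DF 9C.
U+0E22: 3-byte form → E0 B8 A2.
U+1F9E7: 4-byte form → F0 9F A7 A7.
U+1F6B4: 4-byte form → F0 9F 9A B4.
Concatenated (27 bytes): D7 A3 F0 9F 8C 97 F0 AA 87 B5 F0 92 80 AC DF 9C E0 B8 A2 F0 9F A7 A7 F0 9F 9A B4.

D7 A3 F0 9F 8C 97 F0 AA 87 B5 F0 92 80 AC DF 9C E0 B8 A2 F0 9F A7 A7 F0 9F 9A B4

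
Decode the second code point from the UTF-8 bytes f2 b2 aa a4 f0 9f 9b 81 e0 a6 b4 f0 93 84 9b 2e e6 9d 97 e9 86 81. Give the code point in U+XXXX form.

Offset 0: leading byte 0xF2 = 11110010 → 4-byte char #1 = F2 B2 AA A4.
Offset 4: leading byte 0xF0 = 11110000 → 4-byte char #2 = F0 9F 9B 81.
Leading byte 0xF0 = 11110000 matches 11110xxx → 4-byte sequence.
Byte 1: 0xF0 = 11110000, payload 000 (3 bits).
Byte 2: 0x9F = 10011111 (10xxxxxx ✓), payload 011111.
Byte 3: 0x9B = 10011011 (10xxxxxx ✓), payload 011011.
Byte 4: 0x81 = 10000001 (10xxxxxx ✓), payload 000001.
Concatenate: 000011111011011000001 = 0x1F6C1 (21 bits → U+1F6C1).

U+1F6C1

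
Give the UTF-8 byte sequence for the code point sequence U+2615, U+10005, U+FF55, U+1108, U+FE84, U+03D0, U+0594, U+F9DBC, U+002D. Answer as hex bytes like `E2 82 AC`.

E2 98 95 F0 90 80 85 EF BD 95 E1 84 88 EF BA 84 CF 90 D6 94 F3 B9 B6 BC 2D

U+2615: 3-byte form → E2 98 95.
U+10005: 4-byte form → F0 90 80 85.
U+FF55: 3-byte form → EF BD 95.
U+1108: 3-byte form → E1 84 88.
U+FE84: 3-byte form → EF BA 84.
U+03D0: 2-byte form → CF 90.
U+0594: 2-byte form → D6 94.
U+F9DBC: 4-byte form → F3 B9 B6 BC.
U+002D: 1-byte form → 2D.
Concatenated (25 bytes): E2 98 95 F0 90 80 85 EF BD 95 E1 84 88 EF BA 84 CF 90 D6 94 F3 B9 B6 BC 2D.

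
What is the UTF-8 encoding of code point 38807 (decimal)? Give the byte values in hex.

U+9797 = 0x9797 = 38807 decimal. In range U+0800–U+FFFF → 3-byte form: 1110xxxx 10xxxxxx 10xxxxxx.
Binary (16 bits): 1001011110010111.
Split 4+6+6: 1001 | 011110 | 010111.
Byte 1: 11101001 = 0xE9.
Byte 2: 10011110 = 0x9E.
Byte 3: 10010111 = 0x97.

E9 9E 97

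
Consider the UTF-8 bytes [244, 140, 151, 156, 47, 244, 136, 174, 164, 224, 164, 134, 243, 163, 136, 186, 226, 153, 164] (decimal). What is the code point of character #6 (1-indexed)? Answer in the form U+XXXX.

U+2664

Offset 0: leading byte 0xF4 = 11110100 → 4-byte char #1 = F4 8C 97 9C.
Offset 4: leading byte 0x2F = 00101111 → 1-byte char #2 = 2F.
Offset 5: leading byte 0xF4 = 11110100 → 4-byte char #3 = F4 88 AE A4.
Offset 9: leading byte 0xE0 = 11100000 → 3-byte char #4 = E0 A4 86.
Offset 12: leading byte 0xF3 = 11110011 → 4-byte char #5 = F3 A3 88 BA.
Offset 16: leading byte 0xE2 = 11100010 → 3-byte char #6 = E2 99 A4.
Leading byte 0xE2 = 11100010 matches 1110xxxx → 3-byte sequence.
Byte 1: 0xE2 = 11100010, payload 0010 (4 bits).
Byte 2: 0x99 = 10011001 (10xxxxxx ✓), payload 011001.
Byte 3: 0xA4 = 10100100 (10xxxxxx ✓), payload 100100.
Concatenate: 0010011001100100 = 0x2664 (16 bits → U+2664).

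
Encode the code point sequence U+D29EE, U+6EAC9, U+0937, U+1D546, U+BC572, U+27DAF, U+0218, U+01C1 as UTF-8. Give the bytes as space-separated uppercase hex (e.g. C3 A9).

U+D29EE: 4-byte form → F3 92 A7 AE.
U+6EAC9: 4-byte form → F1 AE AB 89.
U+0937: 3-byte form → E0 A4 B7.
U+1D546: 4-byte form → F0 9D 95 86.
U+BC572: 4-byte form → F2 BC 95 B2.
U+27DAF: 4-byte form → F0 A7 B6 AF.
U+0218: 2-byte form → C8 98.
U+01C1: 2-byte form → C7 81.
Concatenated (27 bytes): F3 92 A7 AE F1 AE AB 89 E0 A4 B7 F0 9D 95 86 F2 BC 95 B2 F0 A7 B6 AF C8 98 C7 81.

F3 92 A7 AE F1 AE AB 89 E0 A4 B7 F0 9D 95 86 F2 BC 95 B2 F0 A7 B6 AF C8 98 C7 81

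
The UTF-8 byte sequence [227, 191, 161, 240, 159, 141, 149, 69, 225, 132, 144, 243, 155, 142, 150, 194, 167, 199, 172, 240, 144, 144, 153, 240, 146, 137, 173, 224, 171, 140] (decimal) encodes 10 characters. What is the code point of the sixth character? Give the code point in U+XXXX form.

U+00A7

Offset 0: leading byte 0xE3 = 11100011 → 3-byte char #1 = E3 BF A1.
Offset 3: leading byte 0xF0 = 11110000 → 4-byte char #2 = F0 9F 8D 95.
Offset 7: leading byte 0x45 = 01000101 → 1-byte char #3 = 45.
Offset 8: leading byte 0xE1 = 11100001 → 3-byte char #4 = E1 84 90.
Offset 11: leading byte 0xF3 = 11110011 → 4-byte char #5 = F3 9B 8E 96.
Offset 15: leading byte 0xC2 = 11000010 → 2-byte char #6 = C2 A7.
Leading byte 0xC2 = 11000010 matches 110xxxxx → 2-byte sequence.
Byte 1: 0xC2 = 11000010, payload 00010 (5 bits).
Byte 2: 0xA7 = 10100111 (10xxxxxx ✓), payload 100111.
Concatenate: 00010100111 = 0xA7 (11 bits → U+00A7).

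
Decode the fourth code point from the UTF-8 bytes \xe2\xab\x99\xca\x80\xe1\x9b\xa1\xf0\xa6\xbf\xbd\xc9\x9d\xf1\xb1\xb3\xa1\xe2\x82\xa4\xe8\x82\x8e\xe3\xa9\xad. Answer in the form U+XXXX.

Offset 0: leading byte 0xE2 = 11100010 → 3-byte char #1 = E2 AB 99.
Offset 3: leading byte 0xCA = 11001010 → 2-byte char #2 = CA 80.
Offset 5: leading byte 0xE1 = 11100001 → 3-byte char #3 = E1 9B A1.
Offset 8: leading byte 0xF0 = 11110000 → 4-byte char #4 = F0 A6 BF BD.
Leading byte 0xF0 = 11110000 matches 11110xxx → 4-byte sequence.
Byte 1: 0xF0 = 11110000, payload 000 (3 bits).
Byte 2: 0xA6 = 10100110 (10xxxxxx ✓), payload 100110.
Byte 3: 0xBF = 10111111 (10xxxxxx ✓), payload 111111.
Byte 4: 0xBD = 10111101 (10xxxxxx ✓), payload 111101.
Concatenate: 000100110111111111101 = 0x26FFD (21 bits → U+26FFD).

U+26FFD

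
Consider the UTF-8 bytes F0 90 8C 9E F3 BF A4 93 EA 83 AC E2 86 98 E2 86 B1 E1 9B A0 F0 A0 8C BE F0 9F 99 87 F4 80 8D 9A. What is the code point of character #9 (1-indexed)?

Offset 0: leading byte 0xF0 = 11110000 → 4-byte char #1 = F0 90 8C 9E.
Offset 4: leading byte 0xF3 = 11110011 → 4-byte char #2 = F3 BF A4 93.
Offset 8: leading byte 0xEA = 11101010 → 3-byte char #3 = EA 83 AC.
Offset 11: leading byte 0xE2 = 11100010 → 3-byte char #4 = E2 86 98.
Offset 14: leading byte 0xE2 = 11100010 → 3-byte char #5 = E2 86 B1.
Offset 17: leading byte 0xE1 = 11100001 → 3-byte char #6 = E1 9B A0.
Offset 20: leading byte 0xF0 = 11110000 → 4-byte char #7 = F0 A0 8C BE.
Offset 24: leading byte 0xF0 = 11110000 → 4-byte char #8 = F0 9F 99 87.
Offset 28: leading byte 0xF4 = 11110100 → 4-byte char #9 = F4 80 8D 9A.
Leading byte 0xF4 = 11110100 matches 11110xxx → 4-byte sequence.
Byte 1: 0xF4 = 11110100, payload 100 (3 bits).
Byte 2: 0x80 = 10000000 (10xxxxxx ✓), payload 000000.
Byte 3: 0x8D = 10001101 (10xxxxxx ✓), payload 001101.
Byte 4: 0x9A = 10011010 (10xxxxxx ✓), payload 011010.
Concatenate: 100000000001101011010 = 0x10035A (21 bits → U+10035A).

U+10035A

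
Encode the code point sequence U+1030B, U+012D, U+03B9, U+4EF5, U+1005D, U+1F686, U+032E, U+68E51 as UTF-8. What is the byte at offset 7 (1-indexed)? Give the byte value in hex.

0xCE

1-indexed offset 7 is 0-indexed offset 6.
U+1030B → 4-byte form F0 90 8C 8B at offsets 0–3.
U+012D → 2-byte form C4 AD at offsets 4–5.
U+03B9 → 2-byte form CE B9 at offsets 6–7.
Offset 6 falls in char 3's range; it's byte 1 of CE B9 = 0xCE.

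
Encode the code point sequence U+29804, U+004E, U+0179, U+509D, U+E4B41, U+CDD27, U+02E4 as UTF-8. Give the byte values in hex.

U+29804: 4-byte form → F0 A9 A0 84.
U+004E: 1-byte form → 4E.
U+0179: 2-byte form → C5 B9.
U+509D: 3-byte form → E5 82 9D.
U+E4B41: 4-byte form → F3 A4 AD 81.
U+CDD27: 4-byte form → F3 8D B4 A7.
U+02E4: 2-byte form → CB A4.
Concatenated (20 bytes): F0 A9 A0 84 4E C5 B9 E5 82 9D F3 A4 AD 81 F3 8D B4 A7 CB A4.

F0 A9 A0 84 4E C5 B9 E5 82 9D F3 A4 AD 81 F3 8D B4 A7 CB A4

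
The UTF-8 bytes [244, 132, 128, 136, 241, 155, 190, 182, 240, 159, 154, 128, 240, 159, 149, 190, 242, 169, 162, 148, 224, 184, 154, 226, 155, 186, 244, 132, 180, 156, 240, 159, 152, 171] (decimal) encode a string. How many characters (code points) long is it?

Byte at offset 0: 0xF4 = 11110100 → 4-byte char (#1). Advance 4.
Byte at offset 4: 0xF1 = 11110001 → 4-byte char (#2). Advance 4.
Byte at offset 8: 0xF0 = 11110000 → 4-byte char (#3). Advance 4.
Byte at offset 12: 0xF0 = 11110000 → 4-byte char (#4). Advance 4.
Byte at offset 16: 0xF2 = 11110010 → 4-byte char (#5). Advance 4.
Byte at offset 20: 0xE0 = 11100000 → 3-byte char (#6). Advance 3.
Byte at offset 23: 0xE2 = 11100010 → 3-byte char (#7). Advance 3.
Byte at offset 26: 0xF4 = 11110100 → 4-byte char (#8). Advance 4.
Byte at offset 30: 0xF0 = 11110000 → 4-byte char (#9). Advance 4.
Reached end at offset 34 after 9 code points.

9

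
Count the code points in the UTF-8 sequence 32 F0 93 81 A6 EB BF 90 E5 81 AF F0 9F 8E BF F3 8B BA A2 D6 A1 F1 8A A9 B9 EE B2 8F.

Byte at offset 0: 0x32 = 00110010 → 1-byte char (#1). Advance 1.
Byte at offset 1: 0xF0 = 11110000 → 4-byte char (#2). Advance 4.
Byte at offset 5: 0xEB = 11101011 → 3-byte char (#3). Advance 3.
Byte at offset 8: 0xE5 = 11100101 → 3-byte char (#4). Advance 3.
Byte at offset 11: 0xF0 = 11110000 → 4-byte char (#5). Advance 4.
Byte at offset 15: 0xF3 = 11110011 → 4-byte char (#6). Advance 4.
Byte at offset 19: 0xD6 = 11010110 → 2-byte char (#7). Advance 2.
Byte at offset 21: 0xF1 = 11110001 → 4-byte char (#8). Advance 4.
Byte at offset 25: 0xEE = 11101110 → 3-byte char (#9). Advance 3.
Reached end at offset 28 after 9 code points.

9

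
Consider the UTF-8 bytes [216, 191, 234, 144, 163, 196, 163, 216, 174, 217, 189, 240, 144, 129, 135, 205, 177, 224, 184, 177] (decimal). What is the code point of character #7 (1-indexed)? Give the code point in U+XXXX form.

Offset 0: leading byte 0xD8 = 11011000 → 2-byte char #1 = D8 BF.
Offset 2: leading byte 0xEA = 11101010 → 3-byte char #2 = EA 90 A3.
Offset 5: leading byte 0xC4 = 11000100 → 2-byte char #3 = C4 A3.
Offset 7: leading byte 0xD8 = 11011000 → 2-byte char #4 = D8 AE.
Offset 9: leading byte 0xD9 = 11011001 → 2-byte char #5 = D9 BD.
Offset 11: leading byte 0xF0 = 11110000 → 4-byte char #6 = F0 90 81 87.
Offset 15: leading byte 0xCD = 11001101 → 2-byte char #7 = CD B1.
Leading byte 0xCD = 11001101 matches 110xxxxx → 2-byte sequence.
Byte 1: 0xCD = 11001101, payload 01101 (5 bits).
Byte 2: 0xB1 = 10110001 (10xxxxxx ✓), payload 110001.
Concatenate: 01101110001 = 0x371 (11 bits → U+0371).

U+0371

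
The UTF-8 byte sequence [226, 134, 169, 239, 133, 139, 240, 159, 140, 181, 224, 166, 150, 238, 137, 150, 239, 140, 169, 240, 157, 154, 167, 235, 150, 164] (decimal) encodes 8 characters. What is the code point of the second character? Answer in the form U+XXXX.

U+F14B

Offset 0: leading byte 0xE2 = 11100010 → 3-byte char #1 = E2 86 A9.
Offset 3: leading byte 0xEF = 11101111 → 3-byte char #2 = EF 85 8B.
Leading byte 0xEF = 11101111 matches 1110xxxx → 3-byte sequence.
Byte 1: 0xEF = 11101111, payload 1111 (4 bits).
Byte 2: 0x85 = 10000101 (10xxxxxx ✓), payload 000101.
Byte 3: 0x8B = 10001011 (10xxxxxx ✓), payload 001011.
Concatenate: 1111000101001011 = 0xF14B (16 bits → U+F14B).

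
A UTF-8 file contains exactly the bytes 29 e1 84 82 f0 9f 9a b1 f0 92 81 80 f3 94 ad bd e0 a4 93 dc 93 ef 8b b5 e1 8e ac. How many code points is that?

Byte at offset 0: 0x29 = 00101001 → 1-byte char (#1). Advance 1.
Byte at offset 1: 0xE1 = 11100001 → 3-byte char (#2). Advance 3.
Byte at offset 4: 0xF0 = 11110000 → 4-byte char (#3). Advance 4.
Byte at offset 8: 0xF0 = 11110000 → 4-byte char (#4). Advance 4.
Byte at offset 12: 0xF3 = 11110011 → 4-byte char (#5). Advance 4.
Byte at offset 16: 0xE0 = 11100000 → 3-byte char (#6). Advance 3.
Byte at offset 19: 0xDC = 11011100 → 2-byte char (#7). Advance 2.
Byte at offset 21: 0xEF = 11101111 → 3-byte char (#8). Advance 3.
Byte at offset 24: 0xE1 = 11100001 → 3-byte char (#9). Advance 3.
Reached end at offset 27 after 9 code points.

9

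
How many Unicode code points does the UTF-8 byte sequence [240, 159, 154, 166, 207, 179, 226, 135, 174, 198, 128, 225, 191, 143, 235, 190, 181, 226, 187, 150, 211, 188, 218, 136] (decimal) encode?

9

Byte at offset 0: 0xF0 = 11110000 → 4-byte char (#1). Advance 4.
Byte at offset 4: 0xCF = 11001111 → 2-byte char (#2). Advance 2.
Byte at offset 6: 0xE2 = 11100010 → 3-byte char (#3). Advance 3.
Byte at offset 9: 0xC6 = 11000110 → 2-byte char (#4). Advance 2.
Byte at offset 11: 0xE1 = 11100001 → 3-byte char (#5). Advance 3.
Byte at offset 14: 0xEB = 11101011 → 3-byte char (#6). Advance 3.
Byte at offset 17: 0xE2 = 11100010 → 3-byte char (#7). Advance 3.
Byte at offset 20: 0xD3 = 11010011 → 2-byte char (#8). Advance 2.
Byte at offset 22: 0xDA = 11011010 → 2-byte char (#9). Advance 2.
Reached end at offset 24 after 9 code points.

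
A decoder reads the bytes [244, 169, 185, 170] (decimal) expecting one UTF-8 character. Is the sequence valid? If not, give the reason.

Leading byte 0xF4 = 11110100 → 4-byte form.
Payload = 0x129E6A, which exceeds U+10FFFF, the maximum Unicode code point. (Leading bytes F5–FF, or F4 followed by ≥ 0x90, are invalid.)

invalid (encodes a value above U+10FFFF)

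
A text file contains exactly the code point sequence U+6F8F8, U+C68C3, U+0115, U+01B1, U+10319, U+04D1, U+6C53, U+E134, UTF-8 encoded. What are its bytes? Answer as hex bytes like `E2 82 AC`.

F1 AF A3 B8 F3 86 A3 83 C4 95 C6 B1 F0 90 8C 99 D3 91 E6 B1 93 EE 84 B4

U+6F8F8: 4-byte form → F1 AF A3 B8.
U+C68C3: 4-byte form → F3 86 A3 83.
U+0115: 2-byte form → C4 95.
U+01B1: 2-byte form → C6 B1.
U+10319: 4-byte form → F0 90 8C 99.
U+04D1: 2-byte form → D3 91.
U+6C53: 3-byte form → E6 B1 93.
U+E134: 3-byte form → EE 84 B4.
Concatenated (24 bytes): F1 AF A3 B8 F3 86 A3 83 C4 95 C6 B1 F0 90 8C 99 D3 91 E6 B1 93 EE 84 B4.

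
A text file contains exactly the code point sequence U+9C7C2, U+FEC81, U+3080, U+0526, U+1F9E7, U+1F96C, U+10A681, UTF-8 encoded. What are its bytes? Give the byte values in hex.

F2 9C 9F 82 F3 BE B2 81 E3 82 80 D4 A6 F0 9F A7 A7 F0 9F A5 AC F4 8A 9A 81

U+9C7C2: 4-byte form → F2 9C 9F 82.
U+FEC81: 4-byte form → F3 BE B2 81.
U+3080: 3-byte form → E3 82 80.
U+0526: 2-byte form → D4 A6.
U+1F9E7: 4-byte form → F0 9F A7 A7.
U+1F96C: 4-byte form → F0 9F A5 AC.
U+10A681: 4-byte form → F4 8A 9A 81.
Concatenated (25 bytes): F2 9C 9F 82 F3 BE B2 81 E3 82 80 D4 A6 F0 9F A7 A7 F0 9F A5 AC F4 8A 9A 81.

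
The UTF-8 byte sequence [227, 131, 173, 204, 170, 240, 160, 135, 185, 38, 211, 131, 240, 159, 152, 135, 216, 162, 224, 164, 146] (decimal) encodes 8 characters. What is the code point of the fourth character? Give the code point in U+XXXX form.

Offset 0: leading byte 0xE3 = 11100011 → 3-byte char #1 = E3 83 AD.
Offset 3: leading byte 0xCC = 11001100 → 2-byte char #2 = CC AA.
Offset 5: leading byte 0xF0 = 11110000 → 4-byte char #3 = F0 A0 87 B9.
Offset 9: leading byte 0x26 = 00100110 → 1-byte char #4 = 26.
Leading byte 0x26 = 00100110 matches 0xxxxxxx → 1-byte sequence.
Byte 1: 0x26 = 00100110, payload 0100110 (7 bits).
Concatenate: 0100110 = 0x26 (7 bits → U+0026).

U+0026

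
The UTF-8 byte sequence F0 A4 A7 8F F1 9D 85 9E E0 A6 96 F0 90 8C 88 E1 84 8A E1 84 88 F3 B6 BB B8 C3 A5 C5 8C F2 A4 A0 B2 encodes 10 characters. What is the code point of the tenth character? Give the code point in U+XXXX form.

U+A4832

Offset 0: leading byte 0xF0 = 11110000 → 4-byte char #1 = F0 A4 A7 8F.
Offset 4: leading byte 0xF1 = 11110001 → 4-byte char #2 = F1 9D 85 9E.
Offset 8: leading byte 0xE0 = 11100000 → 3-byte char #3 = E0 A6 96.
Offset 11: leading byte 0xF0 = 11110000 → 4-byte char #4 = F0 90 8C 88.
Offset 15: leading byte 0xE1 = 11100001 → 3-byte char #5 = E1 84 8A.
Offset 18: leading byte 0xE1 = 11100001 → 3-byte char #6 = E1 84 88.
Offset 21: leading byte 0xF3 = 11110011 → 4-byte char #7 = F3 B6 BB B8.
Offset 25: leading byte 0xC3 = 11000011 → 2-byte char #8 = C3 A5.
Offset 27: leading byte 0xC5 = 11000101 → 2-byte char #9 = C5 8C.
Offset 29: leading byte 0xF2 = 11110010 → 4-byte char #10 = F2 A4 A0 B2.
Leading byte 0xF2 = 11110010 matches 11110xxx → 4-byte sequence.
Byte 1: 0xF2 = 11110010, payload 010 (3 bits).
Byte 2: 0xA4 = 10100100 (10xxxxxx ✓), payload 100100.
Byte 3: 0xA0 = 10100000 (10xxxxxx ✓), payload 100000.
Byte 4: 0xB2 = 10110010 (10xxxxxx ✓), payload 110010.
Concatenate: 010100100100000110010 = 0xA4832 (21 bits → U+A4832).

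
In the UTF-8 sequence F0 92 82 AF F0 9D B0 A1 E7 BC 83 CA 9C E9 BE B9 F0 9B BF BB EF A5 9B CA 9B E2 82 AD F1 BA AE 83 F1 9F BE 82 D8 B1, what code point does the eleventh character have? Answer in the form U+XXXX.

Offset 0: leading byte 0xF0 = 11110000 → 4-byte char #1 = F0 92 82 AF.
Offset 4: leading byte 0xF0 = 11110000 → 4-byte char #2 = F0 9D B0 A1.
Offset 8: leading byte 0xE7 = 11100111 → 3-byte char #3 = E7 BC 83.
Offset 11: leading byte 0xCA = 11001010 → 2-byte char #4 = CA 9C.
Offset 13: leading byte 0xE9 = 11101001 → 3-byte char #5 = E9 BE B9.
Offset 16: leading byte 0xF0 = 11110000 → 4-byte char #6 = F0 9B BF BB.
Offset 20: leading byte 0xEF = 11101111 → 3-byte char #7 = EF A5 9B.
Offset 23: leading byte 0xCA = 11001010 → 2-byte char #8 = CA 9B.
Offset 25: leading byte 0xE2 = 11100010 → 3-byte char #9 = E2 82 AD.
Offset 28: leading byte 0xF1 = 11110001 → 4-byte char #10 = F1 BA AE 83.
Offset 32: leading byte 0xF1 = 11110001 → 4-byte char #11 = F1 9F BE 82.
Leading byte 0xF1 = 11110001 matches 11110xxx → 4-byte sequence.
Byte 1: 0xF1 = 11110001, payload 001 (3 bits).
Byte 2: 0x9F = 10011111 (10xxxxxx ✓), payload 011111.
Byte 3: 0xBE = 10111110 (10xxxxxx ✓), payload 111110.
Byte 4: 0x82 = 10000010 (10xxxxxx ✓), payload 000010.
Concatenate: 001011111111110000010 = 0x5FF82 (21 bits → U+5FF82).

U+5FF82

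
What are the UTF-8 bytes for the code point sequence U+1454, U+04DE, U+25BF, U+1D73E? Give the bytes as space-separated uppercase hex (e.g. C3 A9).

U+1454: 3-byte form → E1 91 94.
U+04DE: 2-byte form → D3 9E.
U+25BF: 3-byte form → E2 96 BF.
U+1D73E: 4-byte form → F0 9D 9C BE.
Concatenated (12 bytes): E1 91 94 D3 9E E2 96 BF F0 9D 9C BE.

E1 91 94 D3 9E E2 96 BF F0 9D 9C BE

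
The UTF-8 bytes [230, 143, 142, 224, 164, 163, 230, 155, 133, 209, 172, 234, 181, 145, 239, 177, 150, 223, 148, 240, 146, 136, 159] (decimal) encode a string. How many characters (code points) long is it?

Byte at offset 0: 0xE6 = 11100110 → 3-byte char (#1). Advance 3.
Byte at offset 3: 0xE0 = 11100000 → 3-byte char (#2). Advance 3.
Byte at offset 6: 0xE6 = 11100110 → 3-byte char (#3). Advance 3.
Byte at offset 9: 0xD1 = 11010001 → 2-byte char (#4). Advance 2.
Byte at offset 11: 0xEA = 11101010 → 3-byte char (#5). Advance 3.
Byte at offset 14: 0xEF = 11101111 → 3-byte char (#6). Advance 3.
Byte at offset 17: 0xDF = 11011111 → 2-byte char (#7). Advance 2.
Byte at offset 19: 0xF0 = 11110000 → 4-byte char (#8). Advance 4.
Reached end at offset 23 after 8 code points.

8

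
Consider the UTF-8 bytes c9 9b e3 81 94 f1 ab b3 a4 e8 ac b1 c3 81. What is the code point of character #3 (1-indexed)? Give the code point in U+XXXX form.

U+6BCE4

Offset 0: leading byte 0xC9 = 11001001 → 2-byte char #1 = C9 9B.
Offset 2: leading byte 0xE3 = 11100011 → 3-byte char #2 = E3 81 94.
Offset 5: leading byte 0xF1 = 11110001 → 4-byte char #3 = F1 AB B3 A4.
Leading byte 0xF1 = 11110001 matches 11110xxx → 4-byte sequence.
Byte 1: 0xF1 = 11110001, payload 001 (3 bits).
Byte 2: 0xAB = 10101011 (10xxxxxx ✓), payload 101011.
Byte 3: 0xB3 = 10110011 (10xxxxxx ✓), payload 110011.
Byte 4: 0xA4 = 10100100 (10xxxxxx ✓), payload 100100.
Concatenate: 001101011110011100100 = 0x6BCE4 (21 bits → U+6BCE4).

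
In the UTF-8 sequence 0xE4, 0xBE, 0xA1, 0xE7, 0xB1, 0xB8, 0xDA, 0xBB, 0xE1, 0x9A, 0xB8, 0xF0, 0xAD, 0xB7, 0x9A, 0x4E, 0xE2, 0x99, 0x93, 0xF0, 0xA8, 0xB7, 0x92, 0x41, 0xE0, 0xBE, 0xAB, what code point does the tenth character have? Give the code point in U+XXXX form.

Offset 0: leading byte 0xE4 = 11100100 → 3-byte char #1 = E4 BE A1.
Offset 3: leading byte 0xE7 = 11100111 → 3-byte char #2 = E7 B1 B8.
Offset 6: leading byte 0xDA = 11011010 → 2-byte char #3 = DA BB.
Offset 8: leading byte 0xE1 = 11100001 → 3-byte char #4 = E1 9A B8.
Offset 11: leading byte 0xF0 = 11110000 → 4-byte char #5 = F0 AD B7 9A.
Offset 15: leading byte 0x4E = 01001110 → 1-byte char #6 = 4E.
Offset 16: leading byte 0xE2 = 11100010 → 3-byte char #7 = E2 99 93.
Offset 19: leading byte 0xF0 = 11110000 → 4-byte char #8 = F0 A8 B7 92.
Offset 23: leading byte 0x41 = 01000001 → 1-byte char #9 = 41.
Offset 24: leading byte 0xE0 = 11100000 → 3-byte char #10 = E0 BE AB.
Leading byte 0xE0 = 11100000 matches 1110xxxx → 3-byte sequence.
Byte 1: 0xE0 = 11100000, payload 0000 (4 bits).
Byte 2: 0xBE = 10111110 (10xxxxxx ✓), payload 111110.
Byte 3: 0xAB = 10101011 (10xxxxxx ✓), payload 101011.
Concatenate: 0000111110101011 = 0xFAB (16 bits → U+0FAB).

U+0FAB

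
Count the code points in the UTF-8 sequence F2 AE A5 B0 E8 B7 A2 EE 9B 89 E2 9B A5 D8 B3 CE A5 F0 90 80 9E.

7

Byte at offset 0: 0xF2 = 11110010 → 4-byte char (#1). Advance 4.
Byte at offset 4: 0xE8 = 11101000 → 3-byte char (#2). Advance 3.
Byte at offset 7: 0xEE = 11101110 → 3-byte char (#3). Advance 3.
Byte at offset 10: 0xE2 = 11100010 → 3-byte char (#4). Advance 3.
Byte at offset 13: 0xD8 = 11011000 → 2-byte char (#5). Advance 2.
Byte at offset 15: 0xCE = 11001110 → 2-byte char (#6). Advance 2.
Byte at offset 17: 0xF0 = 11110000 → 4-byte char (#7). Advance 4.
Reached end at offset 21 after 7 code points.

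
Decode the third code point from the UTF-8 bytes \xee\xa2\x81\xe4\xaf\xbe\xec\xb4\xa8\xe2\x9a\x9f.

Offset 0: leading byte 0xEE = 11101110 → 3-byte char #1 = EE A2 81.
Offset 3: leading byte 0xE4 = 11100100 → 3-byte char #2 = E4 AF BE.
Offset 6: leading byte 0xEC = 11101100 → 3-byte char #3 = EC B4 A8.
Leading byte 0xEC = 11101100 matches 1110xxxx → 3-byte sequence.
Byte 1: 0xEC = 11101100, payload 1100 (4 bits).
Byte 2: 0xB4 = 10110100 (10xxxxxx ✓), payload 110100.
Byte 3: 0xA8 = 10101000 (10xxxxxx ✓), payload 101000.
Concatenate: 1100110100101000 = 0xCD28 (16 bits → U+CD28).

U+CD28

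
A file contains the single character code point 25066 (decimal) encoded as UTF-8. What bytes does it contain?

E6 87 AA

U+61EA = 0x61EA = 25066 decimal. In range U+0800–U+FFFF → 3-byte form: 1110xxxx 10xxxxxx 10xxxxxx.
Binary (16 bits): 0110000111101010.
Split 4+6+6: 0110 | 000111 | 101010.
Byte 1: 11100110 = 0xE6.
Byte 2: 10000111 = 0x87.
Byte 3: 10101010 = 0xAA.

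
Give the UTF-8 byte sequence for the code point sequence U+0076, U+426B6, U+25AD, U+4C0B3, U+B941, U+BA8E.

76 F1 82 9A B6 E2 96 AD F1 8C 82 B3 EB A5 81 EB AA 8E

U+0076: 1-byte form → 76.
U+426B6: 4-byte form → F1 82 9A B6.
U+25AD: 3-byte form → E2 96 AD.
U+4C0B3: 4-byte form → F1 8C 82 B3.
U+B941: 3-byte form → EB A5 81.
U+BA8E: 3-byte form → EB AA 8E.
Concatenated (18 bytes): 76 F1 82 9A B6 E2 96 AD F1 8C 82 B3 EB A5 81 EB AA 8E.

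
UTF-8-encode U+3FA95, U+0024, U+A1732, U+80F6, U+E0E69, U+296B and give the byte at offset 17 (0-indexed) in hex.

0xA5

U+3FA95 → 4-byte form F0 BF AA 95 at offsets 0–3.
U+0024 → 1-byte form 24 at offsets 4–4.
U+A1732 → 4-byte form F2 A1 9C B2 at offsets 5–8.
U+80F6 → 3-byte form E8 83 B6 at offsets 9–11.
U+E0E69 → 4-byte form F3 A0 B9 A9 at offsets 12–15.
U+296B → 3-byte form E2 A5 AB at offsets 16–18.
Offset 17 falls in char 6's range; it's byte 2 of E2 A5 AB = 0xA5.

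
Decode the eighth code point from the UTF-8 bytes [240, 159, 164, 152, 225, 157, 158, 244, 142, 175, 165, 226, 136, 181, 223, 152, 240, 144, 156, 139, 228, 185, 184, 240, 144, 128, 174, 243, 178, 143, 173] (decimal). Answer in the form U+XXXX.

U+1002E

Offset 0: leading byte 0xF0 = 11110000 → 4-byte char #1 = F0 9F A4 98.
Offset 4: leading byte 0xE1 = 11100001 → 3-byte char #2 = E1 9D 9E.
Offset 7: leading byte 0xF4 = 11110100 → 4-byte char #3 = F4 8E AF A5.
Offset 11: leading byte 0xE2 = 11100010 → 3-byte char #4 = E2 88 B5.
Offset 14: leading byte 0xDF = 11011111 → 2-byte char #5 = DF 98.
Offset 16: leading byte 0xF0 = 11110000 → 4-byte char #6 = F0 90 9C 8B.
Offset 20: leading byte 0xE4 = 11100100 → 3-byte char #7 = E4 B9 B8.
Offset 23: leading byte 0xF0 = 11110000 → 4-byte char #8 = F0 90 80 AE.
Leading byte 0xF0 = 11110000 matches 11110xxx → 4-byte sequence.
Byte 1: 0xF0 = 11110000, payload 000 (3 bits).
Byte 2: 0x90 = 10010000 (10xxxxxx ✓), payload 010000.
Byte 3: 0x80 = 10000000 (10xxxxxx ✓), payload 000000.
Byte 4: 0xAE = 10101110 (10xxxxxx ✓), payload 101110.
Concatenate: 000010000000000101110 = 0x1002E (21 bits → U+1002E).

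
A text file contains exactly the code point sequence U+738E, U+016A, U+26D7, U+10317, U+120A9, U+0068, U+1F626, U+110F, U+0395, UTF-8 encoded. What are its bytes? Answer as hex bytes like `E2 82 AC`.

E7 8E 8E C5 AA E2 9B 97 F0 90 8C 97 F0 92 82 A9 68 F0 9F 98 A6 E1 84 8F CE 95

U+738E: 3-byte form → E7 8E 8E.
U+016A: 2-byte form → C5 AA.
U+26D7: 3-byte form → E2 9B 97.
U+10317: 4-byte form → F0 90 8C 97.
U+120A9: 4-byte form → F0 92 82 A9.
U+0068: 1-byte form → 68.
U+1F626: 4-byte form → F0 9F 98 A6.
U+110F: 3-byte form → E1 84 8F.
U+0395: 2-byte form → CE 95.
Concatenated (26 bytes): E7 8E 8E C5 AA E2 9B 97 F0 90 8C 97 F0 92 82 A9 68 F0 9F 98 A6 E1 84 8F CE 95.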